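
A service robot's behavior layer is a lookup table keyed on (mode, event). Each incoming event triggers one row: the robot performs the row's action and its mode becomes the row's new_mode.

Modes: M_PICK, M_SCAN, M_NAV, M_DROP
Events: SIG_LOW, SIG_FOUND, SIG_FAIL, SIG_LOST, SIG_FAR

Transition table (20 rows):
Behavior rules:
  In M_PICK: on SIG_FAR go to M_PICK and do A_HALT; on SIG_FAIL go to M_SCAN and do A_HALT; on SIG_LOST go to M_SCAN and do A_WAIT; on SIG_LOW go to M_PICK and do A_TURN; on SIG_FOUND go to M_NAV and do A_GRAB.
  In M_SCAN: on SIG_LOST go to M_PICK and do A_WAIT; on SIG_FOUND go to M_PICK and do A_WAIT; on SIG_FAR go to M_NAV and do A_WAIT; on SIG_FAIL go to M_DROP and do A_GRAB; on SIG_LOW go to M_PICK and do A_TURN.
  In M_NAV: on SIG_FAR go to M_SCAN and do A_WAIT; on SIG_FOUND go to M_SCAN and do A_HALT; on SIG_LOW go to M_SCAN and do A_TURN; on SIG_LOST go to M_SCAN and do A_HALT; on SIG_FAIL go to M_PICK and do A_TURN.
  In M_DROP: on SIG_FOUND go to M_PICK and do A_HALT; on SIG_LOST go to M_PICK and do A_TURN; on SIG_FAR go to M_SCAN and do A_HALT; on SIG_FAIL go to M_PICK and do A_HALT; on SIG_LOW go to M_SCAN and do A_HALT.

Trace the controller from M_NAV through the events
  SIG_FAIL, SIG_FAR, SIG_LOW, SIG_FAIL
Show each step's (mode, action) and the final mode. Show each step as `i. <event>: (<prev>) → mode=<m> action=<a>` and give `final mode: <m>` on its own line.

1. SIG_FAIL: (M_NAV) → mode=M_PICK action=A_TURN
2. SIG_FAR: (M_PICK) → mode=M_PICK action=A_HALT
3. SIG_LOW: (M_PICK) → mode=M_PICK action=A_TURN
4. SIG_FAIL: (M_PICK) → mode=M_SCAN action=A_HALT

final mode: M_SCAN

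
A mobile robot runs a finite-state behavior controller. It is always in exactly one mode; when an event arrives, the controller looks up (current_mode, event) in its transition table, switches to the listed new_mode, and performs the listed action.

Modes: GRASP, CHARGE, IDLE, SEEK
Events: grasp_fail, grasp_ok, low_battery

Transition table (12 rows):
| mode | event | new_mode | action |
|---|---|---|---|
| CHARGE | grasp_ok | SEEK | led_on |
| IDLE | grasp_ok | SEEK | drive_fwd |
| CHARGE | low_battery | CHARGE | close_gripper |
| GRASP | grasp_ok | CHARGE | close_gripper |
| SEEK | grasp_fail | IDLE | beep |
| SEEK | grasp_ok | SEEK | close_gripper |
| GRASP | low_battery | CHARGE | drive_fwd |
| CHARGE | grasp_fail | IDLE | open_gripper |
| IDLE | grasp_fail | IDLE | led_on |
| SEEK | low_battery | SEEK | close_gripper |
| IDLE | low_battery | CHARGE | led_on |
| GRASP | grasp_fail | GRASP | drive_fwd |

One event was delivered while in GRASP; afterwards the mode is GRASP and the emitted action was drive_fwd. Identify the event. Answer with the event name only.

grasp_fail

try grasp_fail: (GRASP, grasp_fail) → (GRASP, drive_fwd)  ← matches
try grasp_ok: (GRASP, grasp_ok) → (CHARGE, close_gripper)
try low_battery: (GRASP, low_battery) → (CHARGE, drive_fwd)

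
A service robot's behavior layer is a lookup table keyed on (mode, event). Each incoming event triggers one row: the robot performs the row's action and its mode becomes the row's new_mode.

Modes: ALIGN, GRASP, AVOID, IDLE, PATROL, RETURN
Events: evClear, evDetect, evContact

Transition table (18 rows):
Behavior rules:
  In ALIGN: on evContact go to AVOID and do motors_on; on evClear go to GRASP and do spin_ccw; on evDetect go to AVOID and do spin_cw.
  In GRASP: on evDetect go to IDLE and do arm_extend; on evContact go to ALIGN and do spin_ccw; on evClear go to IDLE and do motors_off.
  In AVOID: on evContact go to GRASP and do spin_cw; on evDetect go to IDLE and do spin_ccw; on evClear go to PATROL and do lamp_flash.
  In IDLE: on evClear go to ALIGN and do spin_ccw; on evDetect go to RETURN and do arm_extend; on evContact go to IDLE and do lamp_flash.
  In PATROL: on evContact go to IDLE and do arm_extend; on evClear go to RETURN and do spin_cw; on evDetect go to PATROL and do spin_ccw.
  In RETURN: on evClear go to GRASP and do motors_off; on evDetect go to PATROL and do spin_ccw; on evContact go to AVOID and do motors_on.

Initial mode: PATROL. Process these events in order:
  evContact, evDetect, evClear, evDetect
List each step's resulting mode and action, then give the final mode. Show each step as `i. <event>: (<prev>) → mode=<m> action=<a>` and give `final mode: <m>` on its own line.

1. evContact: (PATROL) → mode=IDLE action=arm_extend
2. evDetect: (IDLE) → mode=RETURN action=arm_extend
3. evClear: (RETURN) → mode=GRASP action=motors_off
4. evDetect: (GRASP) → mode=IDLE action=arm_extend

final mode: IDLE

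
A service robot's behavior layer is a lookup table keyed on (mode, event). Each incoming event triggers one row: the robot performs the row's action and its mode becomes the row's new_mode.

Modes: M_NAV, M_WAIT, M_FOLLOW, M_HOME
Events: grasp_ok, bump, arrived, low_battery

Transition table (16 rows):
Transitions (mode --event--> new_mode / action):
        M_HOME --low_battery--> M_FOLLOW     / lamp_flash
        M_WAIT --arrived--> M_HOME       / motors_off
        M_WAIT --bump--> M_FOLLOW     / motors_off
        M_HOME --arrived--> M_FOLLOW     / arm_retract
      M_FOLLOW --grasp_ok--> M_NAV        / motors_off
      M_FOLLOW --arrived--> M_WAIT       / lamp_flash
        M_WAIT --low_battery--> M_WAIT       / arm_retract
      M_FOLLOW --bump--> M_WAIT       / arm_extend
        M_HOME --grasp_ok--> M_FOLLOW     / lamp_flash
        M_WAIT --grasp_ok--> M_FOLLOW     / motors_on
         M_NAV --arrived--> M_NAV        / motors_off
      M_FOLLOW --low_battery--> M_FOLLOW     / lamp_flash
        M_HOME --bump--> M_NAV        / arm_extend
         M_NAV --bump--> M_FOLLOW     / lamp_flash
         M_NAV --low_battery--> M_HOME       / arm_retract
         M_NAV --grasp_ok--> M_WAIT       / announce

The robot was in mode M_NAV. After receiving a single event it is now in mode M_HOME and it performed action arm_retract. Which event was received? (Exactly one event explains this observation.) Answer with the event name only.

low_battery

try grasp_ok: (M_NAV, grasp_ok) → (M_WAIT, announce)
try bump: (M_NAV, bump) → (M_FOLLOW, lamp_flash)
try arrived: (M_NAV, arrived) → (M_NAV, motors_off)
try low_battery: (M_NAV, low_battery) → (M_HOME, arm_retract)  ← matches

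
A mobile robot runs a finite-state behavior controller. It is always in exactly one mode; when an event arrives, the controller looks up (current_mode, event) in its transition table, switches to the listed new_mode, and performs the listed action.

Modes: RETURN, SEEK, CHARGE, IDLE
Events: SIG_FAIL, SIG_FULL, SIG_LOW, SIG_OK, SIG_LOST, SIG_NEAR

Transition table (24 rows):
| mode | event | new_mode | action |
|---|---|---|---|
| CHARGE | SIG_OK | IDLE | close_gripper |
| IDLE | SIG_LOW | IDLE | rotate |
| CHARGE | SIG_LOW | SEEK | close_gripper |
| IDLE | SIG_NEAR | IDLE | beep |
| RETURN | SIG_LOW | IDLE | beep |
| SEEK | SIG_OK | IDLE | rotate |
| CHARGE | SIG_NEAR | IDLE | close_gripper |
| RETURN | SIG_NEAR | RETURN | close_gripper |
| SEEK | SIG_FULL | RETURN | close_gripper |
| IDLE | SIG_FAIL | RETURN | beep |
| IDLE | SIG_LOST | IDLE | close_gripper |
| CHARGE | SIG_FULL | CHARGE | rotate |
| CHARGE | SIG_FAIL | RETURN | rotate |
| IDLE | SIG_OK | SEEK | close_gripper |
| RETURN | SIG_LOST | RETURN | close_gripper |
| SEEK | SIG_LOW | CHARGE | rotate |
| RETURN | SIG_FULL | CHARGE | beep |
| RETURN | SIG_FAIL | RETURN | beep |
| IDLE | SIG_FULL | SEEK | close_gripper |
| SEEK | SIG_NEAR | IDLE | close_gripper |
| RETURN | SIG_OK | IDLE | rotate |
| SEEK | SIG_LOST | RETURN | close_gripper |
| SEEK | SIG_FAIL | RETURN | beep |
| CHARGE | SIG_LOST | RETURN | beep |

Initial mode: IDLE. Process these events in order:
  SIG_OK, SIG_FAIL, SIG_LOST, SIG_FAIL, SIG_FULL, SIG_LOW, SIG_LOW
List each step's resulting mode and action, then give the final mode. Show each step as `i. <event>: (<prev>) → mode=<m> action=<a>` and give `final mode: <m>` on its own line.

final mode: CHARGE

1. SIG_OK: (IDLE) → mode=SEEK action=close_gripper
2. SIG_FAIL: (SEEK) → mode=RETURN action=beep
3. SIG_LOST: (RETURN) → mode=RETURN action=close_gripper
4. SIG_FAIL: (RETURN) → mode=RETURN action=beep
5. SIG_FULL: (RETURN) → mode=CHARGE action=beep
6. SIG_LOW: (CHARGE) → mode=SEEK action=close_gripper
7. SIG_LOW: (SEEK) → mode=CHARGE action=rotate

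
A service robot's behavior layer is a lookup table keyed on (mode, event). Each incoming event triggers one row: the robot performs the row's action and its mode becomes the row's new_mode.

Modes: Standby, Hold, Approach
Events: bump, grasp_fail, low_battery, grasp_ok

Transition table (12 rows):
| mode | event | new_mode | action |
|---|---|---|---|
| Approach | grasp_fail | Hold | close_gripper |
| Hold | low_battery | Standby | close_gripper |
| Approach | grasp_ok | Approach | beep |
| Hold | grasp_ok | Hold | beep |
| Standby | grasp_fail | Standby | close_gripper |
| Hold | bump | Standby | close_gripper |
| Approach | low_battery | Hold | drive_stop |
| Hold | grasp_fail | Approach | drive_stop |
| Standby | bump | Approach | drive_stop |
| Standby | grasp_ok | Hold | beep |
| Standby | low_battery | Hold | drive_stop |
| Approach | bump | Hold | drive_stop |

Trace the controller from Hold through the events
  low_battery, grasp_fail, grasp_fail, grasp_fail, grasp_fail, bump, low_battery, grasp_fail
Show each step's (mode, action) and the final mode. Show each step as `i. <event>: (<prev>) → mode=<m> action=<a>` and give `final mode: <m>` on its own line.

1. low_battery: (Hold) → mode=Standby action=close_gripper
2. grasp_fail: (Standby) → mode=Standby action=close_gripper
3. grasp_fail: (Standby) → mode=Standby action=close_gripper
4. grasp_fail: (Standby) → mode=Standby action=close_gripper
5. grasp_fail: (Standby) → mode=Standby action=close_gripper
6. bump: (Standby) → mode=Approach action=drive_stop
7. low_battery: (Approach) → mode=Hold action=drive_stop
8. grasp_fail: (Hold) → mode=Approach action=drive_stop

final mode: Approach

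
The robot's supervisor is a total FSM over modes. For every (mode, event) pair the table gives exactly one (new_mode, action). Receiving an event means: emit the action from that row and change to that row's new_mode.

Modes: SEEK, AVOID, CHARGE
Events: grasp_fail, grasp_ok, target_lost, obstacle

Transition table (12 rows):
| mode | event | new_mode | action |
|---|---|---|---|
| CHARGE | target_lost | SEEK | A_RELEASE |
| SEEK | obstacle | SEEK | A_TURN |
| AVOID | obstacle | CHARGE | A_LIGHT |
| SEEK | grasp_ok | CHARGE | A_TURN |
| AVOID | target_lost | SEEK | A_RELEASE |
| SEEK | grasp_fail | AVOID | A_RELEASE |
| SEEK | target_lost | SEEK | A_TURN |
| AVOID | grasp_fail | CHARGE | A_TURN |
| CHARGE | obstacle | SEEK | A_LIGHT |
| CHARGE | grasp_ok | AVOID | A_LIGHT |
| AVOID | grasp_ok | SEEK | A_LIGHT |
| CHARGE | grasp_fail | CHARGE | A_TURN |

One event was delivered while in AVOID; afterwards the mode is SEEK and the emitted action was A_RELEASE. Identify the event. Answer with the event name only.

try grasp_fail: (AVOID, grasp_fail) → (CHARGE, A_TURN)
try grasp_ok: (AVOID, grasp_ok) → (SEEK, A_LIGHT)
try target_lost: (AVOID, target_lost) → (SEEK, A_RELEASE)  ← matches
try obstacle: (AVOID, obstacle) → (CHARGE, A_LIGHT)

target_lost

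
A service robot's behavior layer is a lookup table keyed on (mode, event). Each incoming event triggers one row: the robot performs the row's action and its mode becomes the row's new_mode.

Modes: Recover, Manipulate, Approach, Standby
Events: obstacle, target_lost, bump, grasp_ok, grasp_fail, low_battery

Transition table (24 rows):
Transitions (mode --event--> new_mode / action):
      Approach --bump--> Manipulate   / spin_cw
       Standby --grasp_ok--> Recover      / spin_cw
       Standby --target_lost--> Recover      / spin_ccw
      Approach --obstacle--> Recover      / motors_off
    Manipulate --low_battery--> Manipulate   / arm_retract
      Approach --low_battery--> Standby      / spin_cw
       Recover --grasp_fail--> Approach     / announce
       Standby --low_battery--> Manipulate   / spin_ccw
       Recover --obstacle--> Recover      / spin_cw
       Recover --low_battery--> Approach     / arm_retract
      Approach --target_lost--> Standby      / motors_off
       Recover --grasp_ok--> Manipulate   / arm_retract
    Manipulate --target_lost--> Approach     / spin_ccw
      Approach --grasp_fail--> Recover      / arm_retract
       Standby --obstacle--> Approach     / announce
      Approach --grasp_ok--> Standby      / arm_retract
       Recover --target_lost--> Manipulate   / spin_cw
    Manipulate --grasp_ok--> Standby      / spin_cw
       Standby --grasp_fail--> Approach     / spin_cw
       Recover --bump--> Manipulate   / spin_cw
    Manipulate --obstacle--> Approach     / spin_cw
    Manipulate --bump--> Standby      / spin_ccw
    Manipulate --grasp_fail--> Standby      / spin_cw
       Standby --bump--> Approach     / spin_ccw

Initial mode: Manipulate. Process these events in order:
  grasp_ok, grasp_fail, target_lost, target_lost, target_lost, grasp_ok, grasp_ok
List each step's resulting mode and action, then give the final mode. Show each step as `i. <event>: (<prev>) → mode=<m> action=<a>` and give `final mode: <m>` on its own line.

final mode: Recover

1. grasp_ok: (Manipulate) → mode=Standby action=spin_cw
2. grasp_fail: (Standby) → mode=Approach action=spin_cw
3. target_lost: (Approach) → mode=Standby action=motors_off
4. target_lost: (Standby) → mode=Recover action=spin_ccw
5. target_lost: (Recover) → mode=Manipulate action=spin_cw
6. grasp_ok: (Manipulate) → mode=Standby action=spin_cw
7. grasp_ok: (Standby) → mode=Recover action=spin_cw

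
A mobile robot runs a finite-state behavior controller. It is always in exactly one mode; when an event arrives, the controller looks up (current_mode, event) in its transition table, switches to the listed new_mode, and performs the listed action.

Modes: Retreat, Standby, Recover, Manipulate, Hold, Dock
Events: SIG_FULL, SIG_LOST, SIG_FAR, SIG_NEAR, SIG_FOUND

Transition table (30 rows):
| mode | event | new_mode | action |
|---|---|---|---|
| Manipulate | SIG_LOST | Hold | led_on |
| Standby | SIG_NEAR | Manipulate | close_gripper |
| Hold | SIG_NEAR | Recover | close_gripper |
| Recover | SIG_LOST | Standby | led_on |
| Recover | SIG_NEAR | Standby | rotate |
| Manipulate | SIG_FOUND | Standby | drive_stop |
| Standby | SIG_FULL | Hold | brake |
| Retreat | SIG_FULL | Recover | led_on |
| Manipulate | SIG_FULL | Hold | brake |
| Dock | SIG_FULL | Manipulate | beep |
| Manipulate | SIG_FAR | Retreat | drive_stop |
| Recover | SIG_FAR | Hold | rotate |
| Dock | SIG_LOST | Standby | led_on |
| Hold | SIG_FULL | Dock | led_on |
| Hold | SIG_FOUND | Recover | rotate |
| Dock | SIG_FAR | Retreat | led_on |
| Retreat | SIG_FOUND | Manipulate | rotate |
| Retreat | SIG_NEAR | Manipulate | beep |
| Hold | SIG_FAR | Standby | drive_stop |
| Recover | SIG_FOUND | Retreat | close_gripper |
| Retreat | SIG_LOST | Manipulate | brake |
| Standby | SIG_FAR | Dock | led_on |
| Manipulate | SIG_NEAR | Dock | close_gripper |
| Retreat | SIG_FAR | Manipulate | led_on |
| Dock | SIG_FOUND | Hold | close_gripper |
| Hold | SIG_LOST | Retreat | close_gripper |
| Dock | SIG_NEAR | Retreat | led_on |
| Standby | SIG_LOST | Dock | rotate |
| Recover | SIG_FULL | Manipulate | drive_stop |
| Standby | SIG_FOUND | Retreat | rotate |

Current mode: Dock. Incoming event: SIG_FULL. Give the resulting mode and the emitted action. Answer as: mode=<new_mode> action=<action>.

mode=Manipulate action=beep

current mode = Dock; filter table to that mode:
  (Dock, SIG_FULL) → (Manipulate, beep)  ← event matches
  (Dock, SIG_LOST) → (Standby, led_on)
  (Dock, SIG_FAR) → (Retreat, led_on)
  (Dock, SIG_FOUND) → (Hold, close_gripper)
  (Dock, SIG_NEAR) → (Retreat, led_on)
event = SIG_FULL selects (Manipulate, beep)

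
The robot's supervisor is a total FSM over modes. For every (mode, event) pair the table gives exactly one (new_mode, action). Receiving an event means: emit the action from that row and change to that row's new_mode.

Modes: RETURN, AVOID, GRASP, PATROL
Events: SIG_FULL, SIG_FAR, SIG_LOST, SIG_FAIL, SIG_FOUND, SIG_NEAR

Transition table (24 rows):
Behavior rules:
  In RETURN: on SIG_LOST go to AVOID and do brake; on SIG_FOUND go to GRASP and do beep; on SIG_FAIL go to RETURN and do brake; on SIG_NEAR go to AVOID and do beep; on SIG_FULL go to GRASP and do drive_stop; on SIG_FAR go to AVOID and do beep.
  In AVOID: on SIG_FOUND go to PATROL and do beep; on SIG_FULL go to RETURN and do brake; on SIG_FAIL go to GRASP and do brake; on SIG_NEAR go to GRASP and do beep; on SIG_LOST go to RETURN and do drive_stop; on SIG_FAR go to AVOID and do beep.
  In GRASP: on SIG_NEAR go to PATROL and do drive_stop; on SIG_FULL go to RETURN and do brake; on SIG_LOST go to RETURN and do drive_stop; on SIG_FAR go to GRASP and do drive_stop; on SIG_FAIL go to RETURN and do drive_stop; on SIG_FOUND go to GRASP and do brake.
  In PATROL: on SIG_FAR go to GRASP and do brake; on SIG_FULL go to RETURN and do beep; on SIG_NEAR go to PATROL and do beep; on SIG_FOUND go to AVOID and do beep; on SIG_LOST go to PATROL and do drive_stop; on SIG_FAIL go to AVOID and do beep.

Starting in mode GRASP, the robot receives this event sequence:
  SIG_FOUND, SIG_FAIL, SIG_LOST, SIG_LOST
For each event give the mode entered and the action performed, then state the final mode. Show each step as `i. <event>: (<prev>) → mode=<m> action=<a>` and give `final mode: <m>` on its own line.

final mode: RETURN

1. SIG_FOUND: (GRASP) → mode=GRASP action=brake
2. SIG_FAIL: (GRASP) → mode=RETURN action=drive_stop
3. SIG_LOST: (RETURN) → mode=AVOID action=brake
4. SIG_LOST: (AVOID) → mode=RETURN action=drive_stop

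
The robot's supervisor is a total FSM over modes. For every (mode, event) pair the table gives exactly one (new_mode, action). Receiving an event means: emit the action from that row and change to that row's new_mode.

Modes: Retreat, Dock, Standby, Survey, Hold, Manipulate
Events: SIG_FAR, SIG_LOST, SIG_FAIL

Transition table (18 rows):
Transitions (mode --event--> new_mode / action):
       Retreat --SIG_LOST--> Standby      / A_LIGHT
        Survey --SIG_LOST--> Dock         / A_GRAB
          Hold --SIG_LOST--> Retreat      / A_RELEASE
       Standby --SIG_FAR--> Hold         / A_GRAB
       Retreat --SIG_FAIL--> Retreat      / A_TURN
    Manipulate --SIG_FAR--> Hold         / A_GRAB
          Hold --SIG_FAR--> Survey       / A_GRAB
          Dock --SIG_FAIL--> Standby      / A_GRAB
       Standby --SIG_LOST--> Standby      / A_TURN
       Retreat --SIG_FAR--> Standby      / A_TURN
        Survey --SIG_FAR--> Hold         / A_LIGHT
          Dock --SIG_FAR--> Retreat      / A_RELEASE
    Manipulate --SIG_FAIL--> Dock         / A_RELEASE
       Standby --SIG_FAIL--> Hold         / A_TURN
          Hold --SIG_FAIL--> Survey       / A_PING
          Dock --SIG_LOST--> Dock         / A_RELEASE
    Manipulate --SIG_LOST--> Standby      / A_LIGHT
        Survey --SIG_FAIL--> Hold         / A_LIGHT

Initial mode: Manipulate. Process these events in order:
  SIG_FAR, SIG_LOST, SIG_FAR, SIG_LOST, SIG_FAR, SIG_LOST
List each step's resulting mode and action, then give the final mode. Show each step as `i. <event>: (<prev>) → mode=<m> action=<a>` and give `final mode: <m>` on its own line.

final mode: Retreat

1. SIG_FAR: (Manipulate) → mode=Hold action=A_GRAB
2. SIG_LOST: (Hold) → mode=Retreat action=A_RELEASE
3. SIG_FAR: (Retreat) → mode=Standby action=A_TURN
4. SIG_LOST: (Standby) → mode=Standby action=A_TURN
5. SIG_FAR: (Standby) → mode=Hold action=A_GRAB
6. SIG_LOST: (Hold) → mode=Retreat action=A_RELEASE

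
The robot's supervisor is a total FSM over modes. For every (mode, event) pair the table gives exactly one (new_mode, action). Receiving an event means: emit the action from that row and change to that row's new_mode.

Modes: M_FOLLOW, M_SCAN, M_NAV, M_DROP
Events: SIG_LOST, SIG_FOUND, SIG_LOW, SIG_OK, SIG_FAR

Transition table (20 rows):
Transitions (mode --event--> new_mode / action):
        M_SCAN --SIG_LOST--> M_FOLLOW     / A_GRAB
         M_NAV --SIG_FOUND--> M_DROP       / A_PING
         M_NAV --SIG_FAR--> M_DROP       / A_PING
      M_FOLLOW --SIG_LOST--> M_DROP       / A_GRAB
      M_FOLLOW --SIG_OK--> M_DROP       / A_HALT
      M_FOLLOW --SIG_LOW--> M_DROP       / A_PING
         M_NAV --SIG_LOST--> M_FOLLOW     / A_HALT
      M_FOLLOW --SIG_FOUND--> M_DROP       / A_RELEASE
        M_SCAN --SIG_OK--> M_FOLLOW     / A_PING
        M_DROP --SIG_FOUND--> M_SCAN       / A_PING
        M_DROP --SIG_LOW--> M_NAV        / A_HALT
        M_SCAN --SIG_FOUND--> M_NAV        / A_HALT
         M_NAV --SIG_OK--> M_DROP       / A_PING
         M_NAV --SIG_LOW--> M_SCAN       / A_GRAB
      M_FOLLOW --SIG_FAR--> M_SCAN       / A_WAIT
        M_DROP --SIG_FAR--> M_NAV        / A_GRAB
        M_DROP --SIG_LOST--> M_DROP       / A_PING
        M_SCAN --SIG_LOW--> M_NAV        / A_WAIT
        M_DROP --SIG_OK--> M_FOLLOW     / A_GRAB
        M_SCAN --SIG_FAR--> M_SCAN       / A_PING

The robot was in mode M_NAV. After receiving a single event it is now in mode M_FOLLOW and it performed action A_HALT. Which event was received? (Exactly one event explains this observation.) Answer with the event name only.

try SIG_LOST: (M_NAV, SIG_LOST) → (M_FOLLOW, A_HALT)  ← matches
try SIG_FOUND: (M_NAV, SIG_FOUND) → (M_DROP, A_PING)
try SIG_LOW: (M_NAV, SIG_LOW) → (M_SCAN, A_GRAB)
try SIG_OK: (M_NAV, SIG_OK) → (M_DROP, A_PING)
try SIG_FAR: (M_NAV, SIG_FAR) → (M_DROP, A_PING)

SIG_LOST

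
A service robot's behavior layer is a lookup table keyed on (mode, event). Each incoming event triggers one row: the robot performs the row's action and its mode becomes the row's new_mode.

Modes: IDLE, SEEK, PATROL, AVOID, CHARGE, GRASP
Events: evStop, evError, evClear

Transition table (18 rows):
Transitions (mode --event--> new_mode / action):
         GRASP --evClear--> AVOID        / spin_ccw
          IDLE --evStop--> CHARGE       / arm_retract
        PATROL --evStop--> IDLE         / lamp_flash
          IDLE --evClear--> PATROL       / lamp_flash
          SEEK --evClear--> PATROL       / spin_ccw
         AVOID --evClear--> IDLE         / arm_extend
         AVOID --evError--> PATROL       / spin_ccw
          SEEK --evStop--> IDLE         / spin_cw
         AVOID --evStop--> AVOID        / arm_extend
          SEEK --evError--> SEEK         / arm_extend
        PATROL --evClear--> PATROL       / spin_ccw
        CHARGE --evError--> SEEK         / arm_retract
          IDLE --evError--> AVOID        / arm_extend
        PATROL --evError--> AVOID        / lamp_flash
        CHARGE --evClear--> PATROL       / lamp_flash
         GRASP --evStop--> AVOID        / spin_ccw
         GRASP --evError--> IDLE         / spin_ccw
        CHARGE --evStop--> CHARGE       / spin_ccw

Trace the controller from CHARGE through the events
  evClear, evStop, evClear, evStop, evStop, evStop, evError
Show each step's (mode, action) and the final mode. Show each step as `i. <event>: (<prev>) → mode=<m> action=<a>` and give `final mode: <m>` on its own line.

1. evClear: (CHARGE) → mode=PATROL action=lamp_flash
2. evStop: (PATROL) → mode=IDLE action=lamp_flash
3. evClear: (IDLE) → mode=PATROL action=lamp_flash
4. evStop: (PATROL) → mode=IDLE action=lamp_flash
5. evStop: (IDLE) → mode=CHARGE action=arm_retract
6. evStop: (CHARGE) → mode=CHARGE action=spin_ccw
7. evError: (CHARGE) → mode=SEEK action=arm_retract

final mode: SEEK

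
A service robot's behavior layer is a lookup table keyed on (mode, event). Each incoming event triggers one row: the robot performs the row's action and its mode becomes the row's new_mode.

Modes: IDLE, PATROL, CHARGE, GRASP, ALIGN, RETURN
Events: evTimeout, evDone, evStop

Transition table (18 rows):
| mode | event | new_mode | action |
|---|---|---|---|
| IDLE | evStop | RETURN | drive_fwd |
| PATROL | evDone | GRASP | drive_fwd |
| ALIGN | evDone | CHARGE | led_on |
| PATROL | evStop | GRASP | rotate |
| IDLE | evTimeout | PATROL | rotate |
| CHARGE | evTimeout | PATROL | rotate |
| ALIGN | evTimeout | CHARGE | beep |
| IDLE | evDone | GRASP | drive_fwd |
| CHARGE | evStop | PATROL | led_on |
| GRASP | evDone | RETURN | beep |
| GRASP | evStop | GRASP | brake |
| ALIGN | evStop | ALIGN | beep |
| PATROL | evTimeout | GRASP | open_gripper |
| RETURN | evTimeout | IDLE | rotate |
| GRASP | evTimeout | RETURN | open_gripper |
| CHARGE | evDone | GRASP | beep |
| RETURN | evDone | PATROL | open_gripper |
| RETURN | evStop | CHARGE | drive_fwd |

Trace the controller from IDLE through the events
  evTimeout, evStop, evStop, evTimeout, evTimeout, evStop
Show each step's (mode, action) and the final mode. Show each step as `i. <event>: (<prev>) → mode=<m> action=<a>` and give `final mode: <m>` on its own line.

1. evTimeout: (IDLE) → mode=PATROL action=rotate
2. evStop: (PATROL) → mode=GRASP action=rotate
3. evStop: (GRASP) → mode=GRASP action=brake
4. evTimeout: (GRASP) → mode=RETURN action=open_gripper
5. evTimeout: (RETURN) → mode=IDLE action=rotate
6. evStop: (IDLE) → mode=RETURN action=drive_fwd

final mode: RETURN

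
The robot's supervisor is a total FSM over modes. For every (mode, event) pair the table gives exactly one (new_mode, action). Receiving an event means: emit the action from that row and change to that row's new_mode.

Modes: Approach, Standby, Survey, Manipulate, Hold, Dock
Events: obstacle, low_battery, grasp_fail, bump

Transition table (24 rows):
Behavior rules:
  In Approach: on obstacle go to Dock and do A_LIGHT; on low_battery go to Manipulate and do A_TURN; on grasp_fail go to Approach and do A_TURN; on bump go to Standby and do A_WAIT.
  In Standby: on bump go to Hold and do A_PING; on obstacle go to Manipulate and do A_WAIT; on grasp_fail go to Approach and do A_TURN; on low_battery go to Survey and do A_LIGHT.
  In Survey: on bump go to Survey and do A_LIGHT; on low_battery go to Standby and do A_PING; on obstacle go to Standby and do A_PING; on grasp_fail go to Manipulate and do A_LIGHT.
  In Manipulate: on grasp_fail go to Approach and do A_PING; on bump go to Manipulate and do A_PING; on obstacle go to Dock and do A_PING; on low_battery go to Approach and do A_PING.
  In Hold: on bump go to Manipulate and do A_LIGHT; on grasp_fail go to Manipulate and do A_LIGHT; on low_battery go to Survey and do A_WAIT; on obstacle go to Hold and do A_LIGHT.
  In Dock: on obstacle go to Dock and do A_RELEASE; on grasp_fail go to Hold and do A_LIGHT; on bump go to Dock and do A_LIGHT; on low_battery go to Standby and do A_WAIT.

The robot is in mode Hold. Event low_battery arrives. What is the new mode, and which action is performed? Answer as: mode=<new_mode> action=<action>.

mode=Survey action=A_WAIT

current mode = Hold; filter table to that mode:
  (Hold, bump) → (Manipulate, A_LIGHT)
  (Hold, grasp_fail) → (Manipulate, A_LIGHT)
  (Hold, low_battery) → (Survey, A_WAIT)  ← event matches
  (Hold, obstacle) → (Hold, A_LIGHT)
event = low_battery selects (Survey, A_WAIT)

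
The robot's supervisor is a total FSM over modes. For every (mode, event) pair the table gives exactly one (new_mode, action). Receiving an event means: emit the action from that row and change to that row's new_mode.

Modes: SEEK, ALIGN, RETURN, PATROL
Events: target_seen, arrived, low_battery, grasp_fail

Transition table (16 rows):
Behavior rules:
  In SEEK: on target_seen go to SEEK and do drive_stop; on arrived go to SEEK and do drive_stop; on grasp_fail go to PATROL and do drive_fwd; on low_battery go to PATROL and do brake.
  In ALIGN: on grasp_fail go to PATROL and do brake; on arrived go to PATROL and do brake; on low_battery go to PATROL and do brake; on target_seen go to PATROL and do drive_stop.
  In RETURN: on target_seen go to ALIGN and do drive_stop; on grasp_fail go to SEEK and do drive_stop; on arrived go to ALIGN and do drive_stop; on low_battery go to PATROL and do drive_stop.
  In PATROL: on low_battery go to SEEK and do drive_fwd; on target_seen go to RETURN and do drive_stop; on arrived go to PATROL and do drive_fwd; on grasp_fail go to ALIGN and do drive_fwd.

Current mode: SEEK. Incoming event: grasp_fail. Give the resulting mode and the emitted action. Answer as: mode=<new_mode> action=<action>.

mode=PATROL action=drive_fwd

current mode = SEEK; filter table to that mode:
  (SEEK, target_seen) → (SEEK, drive_stop)
  (SEEK, arrived) → (SEEK, drive_stop)
  (SEEK, grasp_fail) → (PATROL, drive_fwd)  ← event matches
  (SEEK, low_battery) → (PATROL, brake)
event = grasp_fail selects (PATROL, drive_fwd)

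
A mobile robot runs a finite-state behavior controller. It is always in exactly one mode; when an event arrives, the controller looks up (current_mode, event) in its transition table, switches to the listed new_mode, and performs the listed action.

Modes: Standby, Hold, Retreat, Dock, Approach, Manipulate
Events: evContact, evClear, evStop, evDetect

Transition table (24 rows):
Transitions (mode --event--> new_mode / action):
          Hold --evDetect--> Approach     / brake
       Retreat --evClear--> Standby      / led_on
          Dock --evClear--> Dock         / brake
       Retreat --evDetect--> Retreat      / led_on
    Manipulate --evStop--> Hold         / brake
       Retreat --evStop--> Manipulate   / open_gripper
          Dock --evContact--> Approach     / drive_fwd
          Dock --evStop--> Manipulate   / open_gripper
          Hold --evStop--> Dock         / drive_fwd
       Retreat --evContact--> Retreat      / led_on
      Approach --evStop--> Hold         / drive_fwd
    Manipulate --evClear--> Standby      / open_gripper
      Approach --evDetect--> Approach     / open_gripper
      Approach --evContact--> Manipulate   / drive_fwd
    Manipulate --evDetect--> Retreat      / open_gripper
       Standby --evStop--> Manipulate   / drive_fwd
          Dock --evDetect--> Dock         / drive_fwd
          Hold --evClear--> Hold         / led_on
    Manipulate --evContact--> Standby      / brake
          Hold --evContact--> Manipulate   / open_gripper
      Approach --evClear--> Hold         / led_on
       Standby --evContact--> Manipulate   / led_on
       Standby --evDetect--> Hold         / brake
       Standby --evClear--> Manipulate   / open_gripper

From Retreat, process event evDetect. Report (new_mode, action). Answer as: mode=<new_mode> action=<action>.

current mode = Retreat; filter table to that mode:
  (Retreat, evClear) → (Standby, led_on)
  (Retreat, evDetect) → (Retreat, led_on)  ← event matches
  (Retreat, evStop) → (Manipulate, open_gripper)
  (Retreat, evContact) → (Retreat, led_on)
event = evDetect selects (Retreat, led_on)

mode=Retreat action=led_on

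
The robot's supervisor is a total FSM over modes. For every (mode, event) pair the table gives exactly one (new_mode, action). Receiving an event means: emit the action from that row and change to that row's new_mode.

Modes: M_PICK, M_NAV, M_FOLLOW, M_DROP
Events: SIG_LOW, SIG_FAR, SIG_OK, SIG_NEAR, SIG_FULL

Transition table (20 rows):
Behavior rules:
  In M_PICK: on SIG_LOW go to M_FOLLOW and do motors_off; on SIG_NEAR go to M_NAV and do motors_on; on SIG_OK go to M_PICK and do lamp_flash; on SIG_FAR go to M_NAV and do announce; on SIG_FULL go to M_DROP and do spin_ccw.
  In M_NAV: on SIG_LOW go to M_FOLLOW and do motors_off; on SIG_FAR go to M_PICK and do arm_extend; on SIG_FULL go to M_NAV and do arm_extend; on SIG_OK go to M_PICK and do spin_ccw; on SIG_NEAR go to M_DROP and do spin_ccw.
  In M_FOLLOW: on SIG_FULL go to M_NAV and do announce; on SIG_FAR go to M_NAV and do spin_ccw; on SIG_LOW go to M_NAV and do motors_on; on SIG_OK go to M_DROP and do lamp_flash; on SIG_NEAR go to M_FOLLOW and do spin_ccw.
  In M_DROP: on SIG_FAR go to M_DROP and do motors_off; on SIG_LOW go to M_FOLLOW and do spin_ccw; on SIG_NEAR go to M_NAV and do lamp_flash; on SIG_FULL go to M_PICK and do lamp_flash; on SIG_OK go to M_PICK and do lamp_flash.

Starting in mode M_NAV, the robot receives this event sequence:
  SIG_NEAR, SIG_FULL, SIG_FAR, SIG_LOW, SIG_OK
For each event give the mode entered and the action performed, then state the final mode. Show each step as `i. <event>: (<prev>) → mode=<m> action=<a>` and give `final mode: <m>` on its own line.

final mode: M_DROP

1. SIG_NEAR: (M_NAV) → mode=M_DROP action=spin_ccw
2. SIG_FULL: (M_DROP) → mode=M_PICK action=lamp_flash
3. SIG_FAR: (M_PICK) → mode=M_NAV action=announce
4. SIG_LOW: (M_NAV) → mode=M_FOLLOW action=motors_off
5. SIG_OK: (M_FOLLOW) → mode=M_DROP action=lamp_flash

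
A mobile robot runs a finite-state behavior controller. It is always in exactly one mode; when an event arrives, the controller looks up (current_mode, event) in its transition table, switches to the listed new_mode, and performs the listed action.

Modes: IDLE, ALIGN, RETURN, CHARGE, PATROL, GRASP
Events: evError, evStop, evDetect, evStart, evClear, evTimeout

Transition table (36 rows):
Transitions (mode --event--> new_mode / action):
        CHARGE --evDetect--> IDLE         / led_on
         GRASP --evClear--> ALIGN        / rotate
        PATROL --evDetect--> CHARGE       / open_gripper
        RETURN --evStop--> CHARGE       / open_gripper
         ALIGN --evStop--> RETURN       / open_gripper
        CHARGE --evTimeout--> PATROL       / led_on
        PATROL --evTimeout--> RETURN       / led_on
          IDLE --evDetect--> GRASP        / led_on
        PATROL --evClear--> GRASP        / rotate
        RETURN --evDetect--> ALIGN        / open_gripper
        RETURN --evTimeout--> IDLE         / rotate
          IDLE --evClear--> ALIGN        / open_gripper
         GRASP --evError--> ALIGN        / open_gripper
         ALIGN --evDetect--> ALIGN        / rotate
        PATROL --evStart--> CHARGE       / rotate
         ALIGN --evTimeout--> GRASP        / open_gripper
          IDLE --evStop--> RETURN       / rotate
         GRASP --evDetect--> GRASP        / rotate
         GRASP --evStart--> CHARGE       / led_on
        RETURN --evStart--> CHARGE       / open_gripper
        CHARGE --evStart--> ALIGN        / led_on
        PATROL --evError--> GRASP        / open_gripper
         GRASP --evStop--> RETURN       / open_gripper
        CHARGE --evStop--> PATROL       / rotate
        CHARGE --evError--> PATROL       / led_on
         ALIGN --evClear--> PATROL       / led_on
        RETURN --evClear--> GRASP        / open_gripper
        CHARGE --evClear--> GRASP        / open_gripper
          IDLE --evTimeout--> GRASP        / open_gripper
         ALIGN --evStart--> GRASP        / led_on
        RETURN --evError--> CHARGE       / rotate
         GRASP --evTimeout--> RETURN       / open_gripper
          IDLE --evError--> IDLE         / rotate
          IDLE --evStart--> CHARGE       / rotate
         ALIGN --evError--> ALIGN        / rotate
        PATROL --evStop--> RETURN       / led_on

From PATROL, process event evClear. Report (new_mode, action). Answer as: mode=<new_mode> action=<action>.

current mode = PATROL; filter table to that mode:
  (PATROL, evDetect) → (CHARGE, open_gripper)
  (PATROL, evTimeout) → (RETURN, led_on)
  (PATROL, evClear) → (GRASP, rotate)  ← event matches
  (PATROL, evStart) → (CHARGE, rotate)
  (PATROL, evError) → (GRASP, open_gripper)
  (PATROL, evStop) → (RETURN, led_on)
event = evClear selects (GRASP, rotate)

mode=GRASP action=rotate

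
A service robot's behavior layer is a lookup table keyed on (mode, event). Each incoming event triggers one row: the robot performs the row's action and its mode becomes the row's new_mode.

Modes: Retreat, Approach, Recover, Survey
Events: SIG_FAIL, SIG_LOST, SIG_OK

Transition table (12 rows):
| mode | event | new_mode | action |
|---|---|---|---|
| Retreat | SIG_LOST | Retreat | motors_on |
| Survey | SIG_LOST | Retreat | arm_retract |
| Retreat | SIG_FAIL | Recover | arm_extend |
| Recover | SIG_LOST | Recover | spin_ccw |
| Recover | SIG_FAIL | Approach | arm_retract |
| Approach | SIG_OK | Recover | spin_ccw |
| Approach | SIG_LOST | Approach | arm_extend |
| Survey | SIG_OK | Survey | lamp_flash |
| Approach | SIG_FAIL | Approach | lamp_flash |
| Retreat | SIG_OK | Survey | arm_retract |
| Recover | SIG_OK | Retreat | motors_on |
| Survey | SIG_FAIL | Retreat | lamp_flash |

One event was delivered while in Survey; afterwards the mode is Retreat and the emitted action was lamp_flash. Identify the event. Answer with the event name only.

SIG_FAIL

try SIG_FAIL: (Survey, SIG_FAIL) → (Retreat, lamp_flash)  ← matches
try SIG_LOST: (Survey, SIG_LOST) → (Retreat, arm_retract)
try SIG_OK: (Survey, SIG_OK) → (Survey, lamp_flash)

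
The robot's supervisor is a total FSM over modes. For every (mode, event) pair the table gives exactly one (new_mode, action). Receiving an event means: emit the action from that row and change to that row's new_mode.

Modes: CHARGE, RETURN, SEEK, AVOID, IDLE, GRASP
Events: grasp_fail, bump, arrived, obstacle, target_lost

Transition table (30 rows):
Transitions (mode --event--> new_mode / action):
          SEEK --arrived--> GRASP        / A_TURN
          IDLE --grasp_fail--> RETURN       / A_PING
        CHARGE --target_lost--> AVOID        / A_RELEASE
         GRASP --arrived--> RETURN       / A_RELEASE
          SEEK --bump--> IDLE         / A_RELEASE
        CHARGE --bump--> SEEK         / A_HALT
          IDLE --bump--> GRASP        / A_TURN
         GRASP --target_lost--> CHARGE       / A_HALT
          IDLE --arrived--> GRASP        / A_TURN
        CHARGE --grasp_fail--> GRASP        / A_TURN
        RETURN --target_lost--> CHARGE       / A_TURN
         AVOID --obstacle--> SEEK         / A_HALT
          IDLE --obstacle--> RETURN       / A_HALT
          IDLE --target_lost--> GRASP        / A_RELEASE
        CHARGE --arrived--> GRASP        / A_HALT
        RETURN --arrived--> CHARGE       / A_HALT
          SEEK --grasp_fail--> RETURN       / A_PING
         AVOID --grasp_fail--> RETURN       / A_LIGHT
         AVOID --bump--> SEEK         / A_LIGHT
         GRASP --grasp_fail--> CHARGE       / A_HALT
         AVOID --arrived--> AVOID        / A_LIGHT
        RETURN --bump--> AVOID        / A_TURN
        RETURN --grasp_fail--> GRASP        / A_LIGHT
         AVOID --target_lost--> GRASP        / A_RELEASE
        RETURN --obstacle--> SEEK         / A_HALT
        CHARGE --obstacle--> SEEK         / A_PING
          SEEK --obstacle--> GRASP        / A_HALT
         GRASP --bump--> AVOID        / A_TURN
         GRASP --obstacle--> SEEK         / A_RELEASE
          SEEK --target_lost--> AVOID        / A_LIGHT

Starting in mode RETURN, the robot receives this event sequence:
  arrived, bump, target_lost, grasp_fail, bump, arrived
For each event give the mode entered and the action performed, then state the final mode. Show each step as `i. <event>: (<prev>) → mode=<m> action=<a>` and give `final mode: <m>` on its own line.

final mode: AVOID

1. arrived: (RETURN) → mode=CHARGE action=A_HALT
2. bump: (CHARGE) → mode=SEEK action=A_HALT
3. target_lost: (SEEK) → mode=AVOID action=A_LIGHT
4. grasp_fail: (AVOID) → mode=RETURN action=A_LIGHT
5. bump: (RETURN) → mode=AVOID action=A_TURN
6. arrived: (AVOID) → mode=AVOID action=A_LIGHT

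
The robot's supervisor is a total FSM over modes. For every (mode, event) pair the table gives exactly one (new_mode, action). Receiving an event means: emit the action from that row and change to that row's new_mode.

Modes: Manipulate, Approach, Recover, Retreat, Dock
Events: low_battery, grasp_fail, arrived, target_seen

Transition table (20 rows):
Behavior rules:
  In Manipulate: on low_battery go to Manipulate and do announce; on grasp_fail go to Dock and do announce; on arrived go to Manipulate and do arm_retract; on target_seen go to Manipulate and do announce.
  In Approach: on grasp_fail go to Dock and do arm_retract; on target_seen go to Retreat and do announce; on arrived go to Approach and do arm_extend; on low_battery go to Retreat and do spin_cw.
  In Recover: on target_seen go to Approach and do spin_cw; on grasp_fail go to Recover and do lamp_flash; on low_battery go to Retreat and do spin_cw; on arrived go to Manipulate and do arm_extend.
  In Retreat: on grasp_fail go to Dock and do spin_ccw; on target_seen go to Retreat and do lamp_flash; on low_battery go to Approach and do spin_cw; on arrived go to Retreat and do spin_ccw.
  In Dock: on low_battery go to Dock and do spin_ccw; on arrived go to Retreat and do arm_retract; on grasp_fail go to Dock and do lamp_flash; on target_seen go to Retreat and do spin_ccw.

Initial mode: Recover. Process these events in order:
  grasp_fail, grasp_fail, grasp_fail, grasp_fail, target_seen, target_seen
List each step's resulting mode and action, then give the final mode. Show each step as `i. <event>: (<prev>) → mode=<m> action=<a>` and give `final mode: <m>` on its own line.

final mode: Retreat

1. grasp_fail: (Recover) → mode=Recover action=lamp_flash
2. grasp_fail: (Recover) → mode=Recover action=lamp_flash
3. grasp_fail: (Recover) → mode=Recover action=lamp_flash
4. grasp_fail: (Recover) → mode=Recover action=lamp_flash
5. target_seen: (Recover) → mode=Approach action=spin_cw
6. target_seen: (Approach) → mode=Retreat action=announce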